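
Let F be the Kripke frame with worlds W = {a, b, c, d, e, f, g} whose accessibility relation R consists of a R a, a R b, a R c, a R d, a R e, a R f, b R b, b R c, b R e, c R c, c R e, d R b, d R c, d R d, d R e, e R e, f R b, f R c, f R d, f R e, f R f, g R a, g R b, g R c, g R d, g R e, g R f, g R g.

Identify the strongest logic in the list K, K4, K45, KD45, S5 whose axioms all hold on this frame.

K4

Transitive (axiom 4): yes — every two-step R-path is closed by a direct edge.
Euclidean (axiom 5): no — a R b and a R d, but not b R d.
Serial (axiom D): yes — every world has a successor (e.g. a R a).
Reflexive (axiom T): yes — every world is R-related to itself.
So F validates K, K4; K45 would additionally require R to be Euclidean. The strongest is K4.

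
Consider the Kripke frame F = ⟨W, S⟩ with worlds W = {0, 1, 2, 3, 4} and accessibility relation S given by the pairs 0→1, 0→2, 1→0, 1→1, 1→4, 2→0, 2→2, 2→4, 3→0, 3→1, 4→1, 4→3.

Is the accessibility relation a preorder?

Reflexive: no — 0 is not related to itself.
Transitive: no — 0 S 1 and 1 S 4, but not 0 S 4.
So S is not a preorder.

No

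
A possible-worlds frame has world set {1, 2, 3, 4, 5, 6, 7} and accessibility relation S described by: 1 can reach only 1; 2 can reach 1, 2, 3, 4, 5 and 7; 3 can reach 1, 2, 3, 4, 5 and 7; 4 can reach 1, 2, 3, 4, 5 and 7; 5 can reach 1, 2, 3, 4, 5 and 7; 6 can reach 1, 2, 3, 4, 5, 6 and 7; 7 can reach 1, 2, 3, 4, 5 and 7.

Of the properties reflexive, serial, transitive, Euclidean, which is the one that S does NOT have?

Reflexive: yes — every world is S-related to itself.
Serial: yes — every world has a successor (e.g. 1 S 1).
Transitive: yes — every two-step S-path is closed by a direct edge.
Euclidean: no — 2 S 1 and 2 S 3, but not 1 S 3.
Only Euclidean fails.

Euclidean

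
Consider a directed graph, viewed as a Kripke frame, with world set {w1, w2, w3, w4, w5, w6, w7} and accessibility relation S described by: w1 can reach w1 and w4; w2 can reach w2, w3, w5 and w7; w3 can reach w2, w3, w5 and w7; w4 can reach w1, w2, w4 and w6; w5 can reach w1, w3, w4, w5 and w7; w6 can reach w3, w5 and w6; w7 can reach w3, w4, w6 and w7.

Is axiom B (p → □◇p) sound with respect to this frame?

No

The schema B characterises exactly the symmetric frames.
Symmetric: no — w2 S w5 but not w5 S w2.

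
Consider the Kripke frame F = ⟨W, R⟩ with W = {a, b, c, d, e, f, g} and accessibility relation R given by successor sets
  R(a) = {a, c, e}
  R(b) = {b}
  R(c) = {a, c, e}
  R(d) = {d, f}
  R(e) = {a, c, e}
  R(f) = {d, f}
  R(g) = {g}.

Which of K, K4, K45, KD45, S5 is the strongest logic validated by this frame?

Transitive (axiom 4): yes — every two-step R-path is closed by a direct edge.
Euclidean (axiom 5): yes — any two successors of a common world are R-related.
Serial (axiom D): yes — every world has a successor (e.g. a R a).
Reflexive (axiom T): yes — every world is R-related to itself.
So F validates K, K4, K45, KD45, S5. The strongest is S5.

S5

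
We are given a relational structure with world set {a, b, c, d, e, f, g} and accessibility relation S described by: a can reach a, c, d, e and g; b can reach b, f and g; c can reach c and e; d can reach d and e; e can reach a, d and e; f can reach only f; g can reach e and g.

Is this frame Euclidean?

No

Euclidean: no — a S c and a S d, but not c S d.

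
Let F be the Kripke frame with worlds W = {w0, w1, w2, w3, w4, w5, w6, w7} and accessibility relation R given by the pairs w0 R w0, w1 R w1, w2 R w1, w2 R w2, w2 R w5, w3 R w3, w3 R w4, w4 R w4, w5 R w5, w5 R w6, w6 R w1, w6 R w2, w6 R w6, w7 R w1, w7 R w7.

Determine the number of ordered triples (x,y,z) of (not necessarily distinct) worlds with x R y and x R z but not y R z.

Enumerating: (w2,w1,w2), (w2,w1,w5), (w2,w5,w1), (w2,w5,w2), (w3,w4,w3), (w5,w6,w5), (w6,w1,w2), (w6,w1,w6), (w6,w2,w6), (w7,w1,w7).

10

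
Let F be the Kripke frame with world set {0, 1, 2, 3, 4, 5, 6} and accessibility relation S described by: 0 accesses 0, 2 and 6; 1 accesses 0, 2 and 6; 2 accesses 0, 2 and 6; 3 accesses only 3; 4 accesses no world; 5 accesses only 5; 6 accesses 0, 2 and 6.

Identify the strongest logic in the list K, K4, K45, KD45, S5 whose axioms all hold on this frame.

Transitive (axiom 4): yes — every two-step S-path is closed by a direct edge.
Euclidean (axiom 5): yes — any two successors of a common world are S-related.
Serial (axiom D): no — 4 has no S-successor.
Reflexive (axiom T): no — 1 is not related to itself.
So F validates K, K4, K45; KD45 would additionally require S to be serial. The strongest is K45.

K45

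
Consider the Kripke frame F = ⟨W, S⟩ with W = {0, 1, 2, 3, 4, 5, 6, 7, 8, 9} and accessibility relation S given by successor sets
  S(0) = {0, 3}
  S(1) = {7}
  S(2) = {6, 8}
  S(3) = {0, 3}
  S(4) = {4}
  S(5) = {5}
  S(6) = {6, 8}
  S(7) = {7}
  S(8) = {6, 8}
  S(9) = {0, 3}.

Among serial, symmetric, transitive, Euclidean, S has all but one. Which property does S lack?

Serial: yes — every world has a successor (e.g. 0 S 0).
Symmetric: no — 1 S 7 but not 7 S 1.
Transitive: yes — every two-step S-path is closed by a direct edge.
Euclidean: yes — any two successors of a common world are S-related.
Only symmetric fails.

symmetric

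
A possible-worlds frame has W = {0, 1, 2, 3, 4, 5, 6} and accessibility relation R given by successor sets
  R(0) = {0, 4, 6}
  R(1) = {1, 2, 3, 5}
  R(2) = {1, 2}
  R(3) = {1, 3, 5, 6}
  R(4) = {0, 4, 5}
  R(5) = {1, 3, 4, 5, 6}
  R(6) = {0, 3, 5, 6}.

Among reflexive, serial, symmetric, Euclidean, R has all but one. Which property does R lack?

Reflexive: yes — every world is R-related to itself.
Serial: yes — every world has a successor (e.g. 0 R 0).
Symmetric: yes — every pair in R has its reverse in R.
Euclidean: no — 0 R 4 and 0 R 6, but not 4 R 6.
Only Euclidean fails.

Euclidean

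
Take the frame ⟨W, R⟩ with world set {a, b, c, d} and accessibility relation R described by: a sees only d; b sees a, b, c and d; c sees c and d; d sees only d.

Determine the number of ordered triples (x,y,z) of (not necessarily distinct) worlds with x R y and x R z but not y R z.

9

Enumerating: (b,a,a), (b,a,b), (b,a,c), (b,c,a), (b,c,b), (b,d,a), (b,d,b), (b,d,c), (c,d,c).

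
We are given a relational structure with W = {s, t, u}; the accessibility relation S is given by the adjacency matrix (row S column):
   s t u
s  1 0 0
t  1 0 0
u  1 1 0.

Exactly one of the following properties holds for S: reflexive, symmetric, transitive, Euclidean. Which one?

Reflexive: no — t is not related to itself.
Symmetric: no — t S s but not s S t.
Transitive: yes — every two-step S-path is closed by a direct edge.
Euclidean: no — u S s and u S t, but not s S t.
Only transitive holds.

transitive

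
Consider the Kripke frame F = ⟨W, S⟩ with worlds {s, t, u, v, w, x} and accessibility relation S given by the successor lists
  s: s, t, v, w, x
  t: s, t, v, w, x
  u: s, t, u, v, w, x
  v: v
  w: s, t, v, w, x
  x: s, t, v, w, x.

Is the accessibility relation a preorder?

Reflexive: yes — every world is S-related to itself.
Transitive: yes — every two-step S-path is closed by a direct edge.
So S is a preorder.

Yes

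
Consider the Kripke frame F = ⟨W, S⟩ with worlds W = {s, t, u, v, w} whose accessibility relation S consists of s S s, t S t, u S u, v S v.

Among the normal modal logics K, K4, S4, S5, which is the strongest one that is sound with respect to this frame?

K4

Transitive (axiom 4): yes — every two-step S-path is closed by a direct edge.
Reflexive (axiom T): no — w is not related to itself.
Euclidean (axiom 5): yes — any two successors of a common world are S-related.
So F validates K, K4; S4 would additionally require S to be reflexive. The strongest is K4.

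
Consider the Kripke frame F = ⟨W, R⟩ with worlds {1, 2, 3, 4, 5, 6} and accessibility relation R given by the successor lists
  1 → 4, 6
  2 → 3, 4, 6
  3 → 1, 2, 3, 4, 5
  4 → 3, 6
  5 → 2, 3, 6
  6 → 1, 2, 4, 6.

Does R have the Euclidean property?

Euclidean: no — 2 R 3 and 2 R 6, but not 3 R 6.

No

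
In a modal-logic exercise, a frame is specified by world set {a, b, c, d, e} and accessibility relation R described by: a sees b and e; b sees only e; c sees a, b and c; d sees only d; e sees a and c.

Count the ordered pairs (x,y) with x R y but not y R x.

5

Enumerating: (a,b), (b,e), (c,a), (c,b), (e,c).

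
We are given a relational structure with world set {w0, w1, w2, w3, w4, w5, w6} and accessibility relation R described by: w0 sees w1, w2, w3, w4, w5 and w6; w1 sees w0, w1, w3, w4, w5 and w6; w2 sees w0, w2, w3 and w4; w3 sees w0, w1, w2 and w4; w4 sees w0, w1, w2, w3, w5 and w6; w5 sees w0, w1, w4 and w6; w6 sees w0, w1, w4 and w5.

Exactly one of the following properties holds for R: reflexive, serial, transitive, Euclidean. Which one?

Reflexive: no — w0 is not related to itself.
Serial: yes — every world has a successor (e.g. w0 R w1).
Transitive: no — w1 R w0 and w0 R w2, but not w1 R w2.
Euclidean: no — w0 R w1 and w0 R w2, but not w1 R w2.
Only serial holds.

serial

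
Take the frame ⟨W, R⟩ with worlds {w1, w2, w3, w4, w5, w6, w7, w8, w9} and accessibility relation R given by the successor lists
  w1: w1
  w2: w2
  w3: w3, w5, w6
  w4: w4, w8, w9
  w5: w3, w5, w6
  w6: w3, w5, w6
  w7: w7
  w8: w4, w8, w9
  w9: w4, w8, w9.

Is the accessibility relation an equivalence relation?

Reflexive: yes — every world is R-related to itself.
Symmetric: yes — every pair in R has its reverse in R.
Transitive: yes — every two-step R-path is closed by a direct edge.
So R is an equivalence relation.

Yes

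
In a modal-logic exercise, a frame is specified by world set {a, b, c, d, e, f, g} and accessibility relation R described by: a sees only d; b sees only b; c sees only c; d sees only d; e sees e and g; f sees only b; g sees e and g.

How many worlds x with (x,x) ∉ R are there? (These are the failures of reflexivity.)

2

Enumerating: a, f.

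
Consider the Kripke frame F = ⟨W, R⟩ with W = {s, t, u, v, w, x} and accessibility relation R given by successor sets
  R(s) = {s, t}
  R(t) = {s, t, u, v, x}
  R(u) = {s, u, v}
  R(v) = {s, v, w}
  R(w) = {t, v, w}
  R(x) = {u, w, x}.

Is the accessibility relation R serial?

Serial: yes — every world has a successor (e.g. s R s).

Yes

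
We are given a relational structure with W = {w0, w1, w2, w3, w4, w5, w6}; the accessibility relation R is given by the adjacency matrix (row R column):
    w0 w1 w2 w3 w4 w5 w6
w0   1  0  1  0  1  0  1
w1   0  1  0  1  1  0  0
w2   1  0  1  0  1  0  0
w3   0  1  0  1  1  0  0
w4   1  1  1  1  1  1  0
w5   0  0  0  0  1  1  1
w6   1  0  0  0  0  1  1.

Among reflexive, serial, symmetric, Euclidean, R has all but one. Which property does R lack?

Euclidean

Reflexive: yes — every world is R-related to itself.
Serial: yes — every world has a successor (e.g. w0 R w0).
Symmetric: yes — every pair in R has its reverse in R.
Euclidean: no — w0 R w2 and w0 R w6, but not w2 R w6.
Only Euclidean fails.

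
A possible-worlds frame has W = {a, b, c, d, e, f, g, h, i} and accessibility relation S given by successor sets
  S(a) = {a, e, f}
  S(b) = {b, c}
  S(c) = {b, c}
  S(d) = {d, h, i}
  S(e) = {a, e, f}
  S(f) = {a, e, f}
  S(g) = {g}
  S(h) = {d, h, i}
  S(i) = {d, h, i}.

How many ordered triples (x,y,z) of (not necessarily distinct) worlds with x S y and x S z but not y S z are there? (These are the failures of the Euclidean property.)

S is Euclidean; there are no such tuples.

0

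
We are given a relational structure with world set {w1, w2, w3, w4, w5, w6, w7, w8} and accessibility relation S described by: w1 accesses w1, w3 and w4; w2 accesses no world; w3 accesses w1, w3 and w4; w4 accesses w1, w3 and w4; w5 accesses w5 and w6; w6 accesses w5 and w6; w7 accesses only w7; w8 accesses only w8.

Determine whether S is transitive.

Transitive: yes — every two-step S-path is closed by a direct edge.

Yes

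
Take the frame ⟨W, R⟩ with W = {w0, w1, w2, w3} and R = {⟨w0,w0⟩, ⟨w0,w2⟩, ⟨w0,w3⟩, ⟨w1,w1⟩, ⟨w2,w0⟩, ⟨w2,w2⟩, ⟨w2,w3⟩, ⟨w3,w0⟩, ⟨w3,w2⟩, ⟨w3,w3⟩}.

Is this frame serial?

Serial: yes — every world has a successor (e.g. w0 R w0).

Yes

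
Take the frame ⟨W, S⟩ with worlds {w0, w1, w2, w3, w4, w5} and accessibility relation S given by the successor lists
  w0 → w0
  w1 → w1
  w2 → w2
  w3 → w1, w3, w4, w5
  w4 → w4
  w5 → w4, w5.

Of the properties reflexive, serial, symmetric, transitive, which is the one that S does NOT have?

symmetric

Reflexive: yes — every world is S-related to itself.
Serial: yes — every world has a successor (e.g. w0 S w0).
Symmetric: no — w3 S w1 but not w1 S w3.
Transitive: yes — every two-step S-path is closed by a direct edge.
Only symmetric fails.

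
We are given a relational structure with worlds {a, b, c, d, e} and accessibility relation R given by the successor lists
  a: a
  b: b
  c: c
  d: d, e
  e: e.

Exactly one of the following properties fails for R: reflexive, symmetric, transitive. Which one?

Reflexive: yes — every world is R-related to itself.
Symmetric: no — d R e but not e R d.
Transitive: yes — every two-step R-path is closed by a direct edge.
Only symmetric fails.

symmetric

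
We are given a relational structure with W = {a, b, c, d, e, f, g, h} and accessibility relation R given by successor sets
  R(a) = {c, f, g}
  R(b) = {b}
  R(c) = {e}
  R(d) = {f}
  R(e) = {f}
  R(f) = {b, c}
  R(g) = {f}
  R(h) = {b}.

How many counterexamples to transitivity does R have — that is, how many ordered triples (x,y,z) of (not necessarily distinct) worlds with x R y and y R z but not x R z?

Enumerating: (a,c,e), (a,f,b), (c,e,f), (d,f,b), (d,f,c), (e,f,b), (e,f,c), (f,c,e), (g,f,b), (g,f,c).

10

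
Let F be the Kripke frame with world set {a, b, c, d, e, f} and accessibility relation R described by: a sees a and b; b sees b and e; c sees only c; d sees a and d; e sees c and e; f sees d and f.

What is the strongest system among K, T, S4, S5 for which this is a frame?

T

Reflexive (axiom T): yes — every world is R-related to itself.
Transitive (axiom 4): no — a R b and b R e, but not a R e.
Euclidean (axiom 5): no — a R b and a R a, but not b R a.
So F validates K, T; S4 would additionally require R to be transitive. The strongest is T.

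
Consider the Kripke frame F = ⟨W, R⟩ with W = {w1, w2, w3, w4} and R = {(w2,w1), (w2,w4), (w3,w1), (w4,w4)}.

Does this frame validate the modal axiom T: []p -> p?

Axiom T corresponds to the accessibility relation being reflexive.
Reflexive: no — w1 is not related to itself.

No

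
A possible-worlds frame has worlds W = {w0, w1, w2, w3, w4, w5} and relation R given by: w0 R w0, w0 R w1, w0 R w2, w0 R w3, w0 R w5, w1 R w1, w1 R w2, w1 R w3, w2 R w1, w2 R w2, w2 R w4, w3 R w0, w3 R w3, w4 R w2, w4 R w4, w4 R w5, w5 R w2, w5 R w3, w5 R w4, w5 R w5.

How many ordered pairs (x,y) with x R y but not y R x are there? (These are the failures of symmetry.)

Enumerating: (w0,w1), (w0,w2), (w0,w5), (w1,w3), (w5,w2), (w5,w3).

6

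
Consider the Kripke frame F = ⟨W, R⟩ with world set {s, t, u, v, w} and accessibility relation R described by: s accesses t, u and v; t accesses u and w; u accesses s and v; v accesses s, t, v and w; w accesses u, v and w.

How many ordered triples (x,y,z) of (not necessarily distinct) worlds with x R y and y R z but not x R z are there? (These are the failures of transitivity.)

17

Enumerating: (s,t,w), (s,u,s), (s,v,s), (s,v,w), (t,u,s), (t,u,v), (t,w,v), (u,s,t), (u,s,u), (u,v,t), (u,v,w), (v,s,u), (v,t,u), (v,w,u), (w,u,s), (w,v,s), (w,v,t).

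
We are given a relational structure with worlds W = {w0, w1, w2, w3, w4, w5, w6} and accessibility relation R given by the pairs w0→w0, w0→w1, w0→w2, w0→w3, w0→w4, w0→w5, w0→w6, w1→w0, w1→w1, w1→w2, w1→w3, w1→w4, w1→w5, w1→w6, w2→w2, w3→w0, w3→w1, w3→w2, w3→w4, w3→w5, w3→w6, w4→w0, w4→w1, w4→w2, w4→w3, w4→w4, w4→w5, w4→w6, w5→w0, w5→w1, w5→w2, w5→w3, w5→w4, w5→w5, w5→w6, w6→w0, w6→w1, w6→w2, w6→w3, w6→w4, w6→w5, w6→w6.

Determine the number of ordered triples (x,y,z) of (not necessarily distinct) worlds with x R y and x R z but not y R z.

40

Enumerating: (w0,w2,w0), (w0,w2,w1), (w0,w2,w3), (w0,w2,w4), (w0,w2,w5), (w0,w2,w6), (w0,w3,w3), (w1,w2,w0), (w1,w2,w1), (w1,w2,w3), (w1,w2,w4), (w1,w2,w5), … and 28 more.
Total: 40.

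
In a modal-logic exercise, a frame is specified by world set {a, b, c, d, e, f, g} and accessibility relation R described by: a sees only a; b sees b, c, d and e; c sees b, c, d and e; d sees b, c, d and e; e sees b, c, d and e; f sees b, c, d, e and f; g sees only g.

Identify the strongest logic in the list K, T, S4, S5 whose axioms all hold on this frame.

S4

Reflexive (axiom T): yes — every world is R-related to itself.
Transitive (axiom 4): yes — every two-step R-path is closed by a direct edge.
Euclidean (axiom 5): no — f R b and f R f, but not b R f.
So F validates K, T, S4; S5 would additionally require R to be Euclidean. The strongest is S4.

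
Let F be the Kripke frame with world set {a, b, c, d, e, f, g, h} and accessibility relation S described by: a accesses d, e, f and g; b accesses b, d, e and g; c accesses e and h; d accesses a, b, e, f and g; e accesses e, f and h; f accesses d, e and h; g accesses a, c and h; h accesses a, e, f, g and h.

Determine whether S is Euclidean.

No

Euclidean: no — a S e and a S d, but not e S d.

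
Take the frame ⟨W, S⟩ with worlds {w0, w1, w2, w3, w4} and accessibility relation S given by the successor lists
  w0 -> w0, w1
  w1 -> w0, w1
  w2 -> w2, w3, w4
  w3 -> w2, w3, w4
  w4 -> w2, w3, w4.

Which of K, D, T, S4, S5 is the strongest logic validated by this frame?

Serial (axiom D): yes — every world has a successor (e.g. w0 S w0).
Reflexive (axiom T): yes — every world is S-related to itself.
Transitive (axiom 4): yes — every two-step S-path is closed by a direct edge.
Euclidean (axiom 5): yes — any two successors of a common world are S-related.
So F validates K, D, T, S4, S5. The strongest is S5.

S5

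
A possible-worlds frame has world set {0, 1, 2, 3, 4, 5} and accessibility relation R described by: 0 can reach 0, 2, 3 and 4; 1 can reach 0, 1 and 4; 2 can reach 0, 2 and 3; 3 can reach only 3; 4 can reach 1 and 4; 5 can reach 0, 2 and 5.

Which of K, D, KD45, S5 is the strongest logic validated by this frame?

D

Serial (axiom D): yes — every world has a successor (e.g. 0 R 0).
Euclidean (axiom 5): no — 0 R 2 and 0 R 4, but not 2 R 4.
Transitive (axiom 4): no — 0 R 4 and 4 R 1, but not 0 R 1.
Reflexive (axiom T): yes — every world is R-related to itself.
So F validates K, D; KD45 would additionally require R to be Euclidean and transitive. The strongest is D.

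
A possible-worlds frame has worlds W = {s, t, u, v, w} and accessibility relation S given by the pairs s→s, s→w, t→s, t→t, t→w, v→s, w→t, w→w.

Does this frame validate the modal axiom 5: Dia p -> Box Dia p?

The schema 5 characterises exactly the Euclidean frames.
Euclidean: no — t S w and t S s, but not w S s.

No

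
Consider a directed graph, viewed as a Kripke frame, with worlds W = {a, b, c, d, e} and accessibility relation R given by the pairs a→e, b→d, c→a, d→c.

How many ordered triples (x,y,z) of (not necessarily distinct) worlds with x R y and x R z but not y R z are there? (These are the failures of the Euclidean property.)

Enumerating: (a,e,e), (b,d,d), (c,a,a), (d,c,c).

4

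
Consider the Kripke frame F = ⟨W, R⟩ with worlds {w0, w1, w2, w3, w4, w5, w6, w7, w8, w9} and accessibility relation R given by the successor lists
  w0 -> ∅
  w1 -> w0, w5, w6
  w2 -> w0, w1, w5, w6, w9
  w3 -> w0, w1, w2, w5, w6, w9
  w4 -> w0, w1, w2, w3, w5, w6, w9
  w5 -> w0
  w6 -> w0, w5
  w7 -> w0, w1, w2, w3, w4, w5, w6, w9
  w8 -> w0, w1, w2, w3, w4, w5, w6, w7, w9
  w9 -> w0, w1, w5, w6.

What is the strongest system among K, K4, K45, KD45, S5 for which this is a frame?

K4

Transitive (axiom 4): yes — every two-step R-path is closed by a direct edge.
Euclidean (axiom 5): no — w1 R w0 and w1 R w5, but not w0 R w5.
Serial (axiom D): no — w0 has no R-successor.
Reflexive (axiom T): no — w0 is not related to itself.
So F validates K, K4; K45 would additionally require R to be Euclidean. The strongest is K4.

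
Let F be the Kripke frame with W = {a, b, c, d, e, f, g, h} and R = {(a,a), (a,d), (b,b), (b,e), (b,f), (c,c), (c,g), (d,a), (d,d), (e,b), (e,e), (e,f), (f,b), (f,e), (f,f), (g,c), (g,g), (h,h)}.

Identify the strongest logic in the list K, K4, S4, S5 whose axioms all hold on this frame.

Transitive (axiom 4): yes — every two-step R-path is closed by a direct edge.
Reflexive (axiom T): yes — every world is R-related to itself.
Euclidean (axiom 5): yes — any two successors of a common world are R-related.
So F validates K, K4, S4, S5. The strongest is S5.

S5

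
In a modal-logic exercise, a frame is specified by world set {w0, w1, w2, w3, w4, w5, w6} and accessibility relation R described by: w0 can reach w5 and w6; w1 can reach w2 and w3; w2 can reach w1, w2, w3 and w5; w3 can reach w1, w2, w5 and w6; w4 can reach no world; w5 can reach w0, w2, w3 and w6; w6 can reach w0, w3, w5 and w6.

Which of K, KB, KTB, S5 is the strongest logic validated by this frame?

Symmetric (axiom B): yes — every pair in R has its reverse in R.
Reflexive (axiom T): no — w0 is not related to itself.
Euclidean (axiom 5): no — w2 R w1 and w2 R w5, but not w1 R w5.
So F validates K, KB; KTB would additionally require R to be reflexive. The strongest is KB.

KB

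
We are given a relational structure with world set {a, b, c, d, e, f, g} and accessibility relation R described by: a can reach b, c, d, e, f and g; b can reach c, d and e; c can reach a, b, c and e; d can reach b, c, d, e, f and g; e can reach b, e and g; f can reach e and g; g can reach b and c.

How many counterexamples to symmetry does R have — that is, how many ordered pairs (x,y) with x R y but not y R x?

Enumerating: (a,b), (a,d), (a,e), (a,f), (a,g), (c,e), (d,c), (d,e), (d,f), (d,g), (e,g), (f,e), (f,g), (g,b), (g,c).

15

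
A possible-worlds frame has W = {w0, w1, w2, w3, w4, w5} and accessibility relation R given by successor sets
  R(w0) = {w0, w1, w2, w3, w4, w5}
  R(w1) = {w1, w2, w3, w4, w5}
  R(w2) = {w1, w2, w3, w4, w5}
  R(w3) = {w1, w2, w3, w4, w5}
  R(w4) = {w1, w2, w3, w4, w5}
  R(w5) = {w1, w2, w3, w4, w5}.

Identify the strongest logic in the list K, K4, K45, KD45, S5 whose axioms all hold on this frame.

K4

Transitive (axiom 4): yes — every two-step R-path is closed by a direct edge.
Euclidean (axiom 5): no — w0 R w1 and w0 R w0, but not w1 R w0.
Serial (axiom D): yes — every world has a successor (e.g. w0 R w0).
Reflexive (axiom T): yes — every world is R-related to itself.
So F validates K, K4; K45 would additionally require R to be Euclidean. The strongest is K4.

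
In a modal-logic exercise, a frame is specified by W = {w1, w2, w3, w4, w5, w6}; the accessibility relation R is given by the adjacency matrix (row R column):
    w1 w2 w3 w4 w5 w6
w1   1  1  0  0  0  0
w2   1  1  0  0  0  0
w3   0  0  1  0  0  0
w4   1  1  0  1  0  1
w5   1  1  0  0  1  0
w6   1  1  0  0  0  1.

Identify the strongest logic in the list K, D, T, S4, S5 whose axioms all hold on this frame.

Serial (axiom D): yes — every world has a successor (e.g. w1 R w1).
Reflexive (axiom T): yes — every world is R-related to itself.
Transitive (axiom 4): yes — every two-step R-path is closed by a direct edge.
Euclidean (axiom 5): no — w4 R w1 and w4 R w6, but not w1 R w6.
So F validates K, D, T, S4; S5 would additionally require R to be Euclidean. The strongest is S4.

S4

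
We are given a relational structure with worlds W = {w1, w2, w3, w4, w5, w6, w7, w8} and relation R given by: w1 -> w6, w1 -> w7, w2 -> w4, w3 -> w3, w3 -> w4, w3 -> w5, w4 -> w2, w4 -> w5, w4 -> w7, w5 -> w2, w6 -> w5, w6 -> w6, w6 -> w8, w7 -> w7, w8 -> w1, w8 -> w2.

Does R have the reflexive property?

No

Reflexive: no — w1 is not related to itself.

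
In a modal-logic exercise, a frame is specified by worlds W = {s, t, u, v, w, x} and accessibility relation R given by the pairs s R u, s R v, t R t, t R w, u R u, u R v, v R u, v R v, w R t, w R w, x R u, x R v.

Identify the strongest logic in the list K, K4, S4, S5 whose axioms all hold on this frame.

K4

Transitive (axiom 4): yes — every two-step R-path is closed by a direct edge.
Reflexive (axiom T): no — s is not related to itself.
Euclidean (axiom 5): yes — any two successors of a common world are R-related.
So F validates K, K4; S4 would additionally require R to be reflexive. The strongest is K4.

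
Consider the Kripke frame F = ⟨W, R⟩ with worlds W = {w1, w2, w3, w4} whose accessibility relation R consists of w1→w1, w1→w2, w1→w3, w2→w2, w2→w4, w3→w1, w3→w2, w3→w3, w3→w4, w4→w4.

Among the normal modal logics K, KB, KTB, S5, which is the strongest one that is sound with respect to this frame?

Symmetric (axiom B): no — w1 R w2 but not w2 R w1.
Reflexive (axiom T): yes — every world is R-related to itself.
Euclidean (axiom 5): no — w1 R w2 and w1 R w3, but not w2 R w3.
So F validates K; KB would additionally require R to be symmetric. The strongest is K.

K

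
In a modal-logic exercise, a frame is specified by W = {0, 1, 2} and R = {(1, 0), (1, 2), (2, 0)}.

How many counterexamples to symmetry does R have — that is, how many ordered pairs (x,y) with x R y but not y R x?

Enumerating: (1,0), (1,2), (2,0).

3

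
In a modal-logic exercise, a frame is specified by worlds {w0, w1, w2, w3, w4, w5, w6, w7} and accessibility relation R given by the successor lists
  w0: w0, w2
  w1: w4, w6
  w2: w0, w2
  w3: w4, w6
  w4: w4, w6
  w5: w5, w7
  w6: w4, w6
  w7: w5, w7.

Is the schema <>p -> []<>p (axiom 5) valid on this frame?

Yes

The schema 5 characterises exactly the Euclidean frames.
Euclidean: yes — any two successors of a common world are R-related.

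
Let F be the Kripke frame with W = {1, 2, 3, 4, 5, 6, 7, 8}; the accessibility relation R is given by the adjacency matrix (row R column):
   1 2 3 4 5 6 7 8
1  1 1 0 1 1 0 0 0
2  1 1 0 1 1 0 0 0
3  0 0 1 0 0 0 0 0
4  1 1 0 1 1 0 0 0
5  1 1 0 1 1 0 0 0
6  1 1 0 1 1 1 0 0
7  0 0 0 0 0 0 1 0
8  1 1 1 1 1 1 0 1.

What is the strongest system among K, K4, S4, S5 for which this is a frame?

S4

Transitive (axiom 4): yes — every two-step R-path is closed by a direct edge.
Reflexive (axiom T): yes — every world is R-related to itself.
Euclidean (axiom 5): no — 8 R 1 and 8 R 3, but not 1 R 3.
So F validates K, K4, S4; S5 would additionally require R to be Euclidean. The strongest is S4.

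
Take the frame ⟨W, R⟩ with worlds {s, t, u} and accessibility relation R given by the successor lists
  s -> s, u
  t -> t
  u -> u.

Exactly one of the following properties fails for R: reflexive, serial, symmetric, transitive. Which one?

symmetric

Reflexive: yes — every world is R-related to itself.
Serial: yes — every world has a successor (e.g. s R s).
Symmetric: no — s R u but not u R s.
Transitive: yes — every two-step R-path is closed by a direct edge.
Only symmetric fails.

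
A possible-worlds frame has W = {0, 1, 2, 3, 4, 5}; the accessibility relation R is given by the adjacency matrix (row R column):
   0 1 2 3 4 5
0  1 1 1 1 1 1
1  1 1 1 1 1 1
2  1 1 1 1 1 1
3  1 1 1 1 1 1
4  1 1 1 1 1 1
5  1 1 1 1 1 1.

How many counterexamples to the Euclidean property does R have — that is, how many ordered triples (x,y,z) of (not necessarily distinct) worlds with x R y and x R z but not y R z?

0

R is Euclidean; there are no such tuples.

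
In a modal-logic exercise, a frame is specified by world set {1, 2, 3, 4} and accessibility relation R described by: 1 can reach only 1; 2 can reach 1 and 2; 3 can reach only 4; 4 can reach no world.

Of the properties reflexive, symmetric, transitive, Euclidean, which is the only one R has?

Reflexive: no — 3 is not related to itself.
Symmetric: no — 2 R 1 but not 1 R 2.
Transitive: yes — every two-step R-path is closed by a direct edge.
Euclidean: no — 2 R 1 and 2 R 2, but not 1 R 2.
Only transitive holds.

transitive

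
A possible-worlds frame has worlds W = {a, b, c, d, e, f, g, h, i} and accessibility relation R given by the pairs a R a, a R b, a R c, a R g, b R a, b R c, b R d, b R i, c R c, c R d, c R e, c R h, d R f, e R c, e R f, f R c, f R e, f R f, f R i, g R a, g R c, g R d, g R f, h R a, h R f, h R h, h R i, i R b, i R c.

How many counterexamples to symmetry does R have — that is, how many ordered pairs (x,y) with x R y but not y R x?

15

Enumerating: (a,c), (b,c), (b,d), (c,d), (c,h), (d,f), (f,c), (f,i), (g,c), (g,d), (g,f), (h,a), (h,f), (h,i), (i,c).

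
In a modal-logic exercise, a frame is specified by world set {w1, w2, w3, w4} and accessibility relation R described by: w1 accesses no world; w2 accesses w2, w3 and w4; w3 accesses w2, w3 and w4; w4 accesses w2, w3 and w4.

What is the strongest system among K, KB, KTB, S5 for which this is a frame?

KB

Symmetric (axiom B): yes — every pair in R has its reverse in R.
Reflexive (axiom T): no — w1 is not related to itself.
Euclidean (axiom 5): yes — any two successors of a common world are R-related.
So F validates K, KB; KTB would additionally require R to be reflexive. The strongest is KB.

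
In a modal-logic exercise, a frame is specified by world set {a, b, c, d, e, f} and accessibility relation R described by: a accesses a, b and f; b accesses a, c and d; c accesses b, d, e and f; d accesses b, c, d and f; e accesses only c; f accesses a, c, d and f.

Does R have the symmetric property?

Symmetric: yes — every pair in R has its reverse in R.

Yes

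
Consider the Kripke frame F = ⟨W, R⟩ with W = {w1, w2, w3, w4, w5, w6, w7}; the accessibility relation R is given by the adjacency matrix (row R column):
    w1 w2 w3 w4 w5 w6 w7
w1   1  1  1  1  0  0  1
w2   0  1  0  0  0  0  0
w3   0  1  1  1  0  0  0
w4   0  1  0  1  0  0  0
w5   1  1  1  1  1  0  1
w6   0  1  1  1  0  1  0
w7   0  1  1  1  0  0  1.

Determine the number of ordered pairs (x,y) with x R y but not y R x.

Enumerating: (w1,w2), (w1,w3), (w1,w4), (w1,w7), (w3,w2), (w3,w4), (w4,w2), (w5,w1), (w5,w2), (w5,w3), (w5,w4), (w5,w7), (w6,w2), (w6,w3), (w6,w4), (w7,w2), (w7,w3), (w7,w4).

18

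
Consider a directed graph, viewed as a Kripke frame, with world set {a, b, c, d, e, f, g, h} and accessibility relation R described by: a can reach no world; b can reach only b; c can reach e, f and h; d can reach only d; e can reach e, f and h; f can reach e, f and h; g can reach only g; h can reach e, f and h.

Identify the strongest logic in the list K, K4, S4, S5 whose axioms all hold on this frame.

Transitive (axiom 4): yes — every two-step R-path is closed by a direct edge.
Reflexive (axiom T): no — a is not related to itself.
Euclidean (axiom 5): yes — any two successors of a common world are R-related.
So F validates K, K4; S4 would additionally require R to be reflexive. The strongest is K4.

K4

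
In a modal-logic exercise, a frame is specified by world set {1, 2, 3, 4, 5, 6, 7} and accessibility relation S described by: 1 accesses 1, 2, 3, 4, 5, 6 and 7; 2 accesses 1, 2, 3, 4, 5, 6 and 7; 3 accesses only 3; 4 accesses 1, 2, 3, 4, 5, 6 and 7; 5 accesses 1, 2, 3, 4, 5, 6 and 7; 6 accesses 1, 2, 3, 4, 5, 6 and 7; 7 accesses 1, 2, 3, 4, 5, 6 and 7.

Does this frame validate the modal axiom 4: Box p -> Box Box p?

The schema 4 characterises exactly the transitive frames.
Transitive: yes — every two-step S-path is closed by a direct edge.

Yes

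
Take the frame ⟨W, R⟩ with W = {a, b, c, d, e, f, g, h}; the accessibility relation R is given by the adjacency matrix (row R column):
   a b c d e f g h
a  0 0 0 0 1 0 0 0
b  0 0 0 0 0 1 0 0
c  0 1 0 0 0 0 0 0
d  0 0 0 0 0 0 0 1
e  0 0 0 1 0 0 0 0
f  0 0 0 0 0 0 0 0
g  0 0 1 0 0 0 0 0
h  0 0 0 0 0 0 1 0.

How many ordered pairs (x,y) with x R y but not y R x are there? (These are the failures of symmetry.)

7

Enumerating: (a,e), (b,f), (c,b), (d,h), (e,d), (g,c), (h,g).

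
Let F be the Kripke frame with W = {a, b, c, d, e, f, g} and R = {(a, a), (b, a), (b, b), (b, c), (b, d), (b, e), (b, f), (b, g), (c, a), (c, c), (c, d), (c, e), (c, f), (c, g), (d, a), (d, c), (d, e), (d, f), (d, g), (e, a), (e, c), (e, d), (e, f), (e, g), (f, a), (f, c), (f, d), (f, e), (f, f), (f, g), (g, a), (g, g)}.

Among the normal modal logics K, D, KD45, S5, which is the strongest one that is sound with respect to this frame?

D

Serial (axiom D): yes — every world has a successor (e.g. a R a).
Euclidean (axiom 5): no — b R a and b R c, but not a R c.
Transitive (axiom 4): no — d R c and c R d, but not d R d.
Reflexive (axiom T): no — d is not related to itself.
So F validates K, D; KD45 would additionally require R to be Euclidean and transitive. The strongest is D.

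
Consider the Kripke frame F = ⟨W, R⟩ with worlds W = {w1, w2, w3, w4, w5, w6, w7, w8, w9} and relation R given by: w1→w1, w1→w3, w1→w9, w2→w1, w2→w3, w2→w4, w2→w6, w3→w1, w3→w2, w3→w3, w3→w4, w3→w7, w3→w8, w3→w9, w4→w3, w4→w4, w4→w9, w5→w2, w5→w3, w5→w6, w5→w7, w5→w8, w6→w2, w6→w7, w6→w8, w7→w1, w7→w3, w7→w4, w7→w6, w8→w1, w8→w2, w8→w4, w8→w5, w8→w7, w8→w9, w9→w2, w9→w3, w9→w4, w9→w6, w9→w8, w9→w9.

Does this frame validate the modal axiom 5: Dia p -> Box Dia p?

By correspondence theory, 5 is valid on a frame iff R is Euclidean.
Euclidean: no — w2 R w1 and w2 R w4, but not w1 R w4.

No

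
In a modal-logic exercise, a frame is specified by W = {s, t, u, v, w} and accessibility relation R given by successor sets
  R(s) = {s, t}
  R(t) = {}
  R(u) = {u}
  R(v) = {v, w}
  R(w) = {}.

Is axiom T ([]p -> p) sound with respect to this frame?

By correspondence theory, T is valid on a frame iff R is reflexive.
Reflexive: no — t is not related to itself.

No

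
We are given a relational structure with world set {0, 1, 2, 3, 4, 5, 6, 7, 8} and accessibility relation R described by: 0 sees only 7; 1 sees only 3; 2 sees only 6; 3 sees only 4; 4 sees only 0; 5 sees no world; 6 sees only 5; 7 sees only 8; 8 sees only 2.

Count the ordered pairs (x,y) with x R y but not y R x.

8

Enumerating: (0,7), (1,3), (2,6), (3,4), (4,0), (6,5), (7,8), (8,2).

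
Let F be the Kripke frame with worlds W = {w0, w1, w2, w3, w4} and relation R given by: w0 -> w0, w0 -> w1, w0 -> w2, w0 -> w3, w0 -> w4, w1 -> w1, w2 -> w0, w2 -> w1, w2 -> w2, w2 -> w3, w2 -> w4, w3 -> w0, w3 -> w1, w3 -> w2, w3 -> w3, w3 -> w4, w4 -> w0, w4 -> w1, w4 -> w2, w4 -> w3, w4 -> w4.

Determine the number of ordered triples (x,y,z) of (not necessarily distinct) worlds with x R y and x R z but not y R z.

16

Enumerating: (w0,w1,w0), (w0,w1,w2), (w0,w1,w3), (w0,w1,w4), (w2,w1,w0), (w2,w1,w2), (w2,w1,w3), (w2,w1,w4), (w3,w1,w0), (w3,w1,w2), (w3,w1,w3), (w3,w1,w4), (w4,w1,w0), (w4,w1,w2), (w4,w1,w3), (w4,w1,w4).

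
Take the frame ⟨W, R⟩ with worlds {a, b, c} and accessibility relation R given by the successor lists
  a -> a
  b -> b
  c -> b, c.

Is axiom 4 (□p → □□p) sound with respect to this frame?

By correspondence theory, 4 is valid on a frame iff R is transitive.
Transitive: yes — every two-step R-path is closed by a direct edge.

Yes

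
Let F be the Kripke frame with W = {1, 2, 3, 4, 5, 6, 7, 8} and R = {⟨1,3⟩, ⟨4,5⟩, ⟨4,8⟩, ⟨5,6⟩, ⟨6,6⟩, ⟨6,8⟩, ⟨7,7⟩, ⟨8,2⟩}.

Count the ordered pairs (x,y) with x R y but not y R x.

6

Enumerating: (1,3), (4,5), (4,8), (5,6), (6,8), (8,2).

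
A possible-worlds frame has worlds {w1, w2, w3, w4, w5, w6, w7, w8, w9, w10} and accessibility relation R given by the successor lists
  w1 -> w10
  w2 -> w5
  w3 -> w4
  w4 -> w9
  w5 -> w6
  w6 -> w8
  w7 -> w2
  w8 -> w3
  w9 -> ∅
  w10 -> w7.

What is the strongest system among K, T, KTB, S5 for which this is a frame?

K

Reflexive (axiom T): no — w1 is not related to itself.
Symmetric (axiom B): no — w1 R w10 but not w10 R w1.
Euclidean (axiom 5): no — w1 R w10 and w1 R w10, but not w10 R w10.
So F validates K; T would additionally require R to be reflexive. The strongest is K.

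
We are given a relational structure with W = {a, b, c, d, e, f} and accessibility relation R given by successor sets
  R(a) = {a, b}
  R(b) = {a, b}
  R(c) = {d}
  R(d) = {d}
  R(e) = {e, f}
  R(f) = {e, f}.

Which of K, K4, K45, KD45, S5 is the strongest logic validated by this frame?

KD45

Transitive (axiom 4): yes — every two-step R-path is closed by a direct edge.
Euclidean (axiom 5): yes — any two successors of a common world are R-related.
Serial (axiom D): yes — every world has a successor (e.g. a R a).
Reflexive (axiom T): no — c is not related to itself.
So F validates K, K4, K45, KD45; S5 would additionally require R to be reflexive. The strongest is KD45.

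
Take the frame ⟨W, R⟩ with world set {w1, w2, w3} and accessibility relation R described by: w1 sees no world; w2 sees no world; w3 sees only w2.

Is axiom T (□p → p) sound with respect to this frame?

No

Axiom T corresponds to the accessibility relation being reflexive.
Reflexive: no — w1 is not related to itself.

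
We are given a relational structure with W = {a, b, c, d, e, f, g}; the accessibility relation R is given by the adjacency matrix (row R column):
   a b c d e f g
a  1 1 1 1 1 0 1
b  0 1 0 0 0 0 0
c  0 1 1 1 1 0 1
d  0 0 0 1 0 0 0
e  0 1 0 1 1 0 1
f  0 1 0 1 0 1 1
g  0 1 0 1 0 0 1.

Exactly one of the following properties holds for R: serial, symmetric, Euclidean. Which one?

Serial: yes — every world has a successor (e.g. a R a).
Symmetric: no — a R b but not b R a.
Euclidean: no — a R b and a R c, but not b R c.
Only serial holds.

serial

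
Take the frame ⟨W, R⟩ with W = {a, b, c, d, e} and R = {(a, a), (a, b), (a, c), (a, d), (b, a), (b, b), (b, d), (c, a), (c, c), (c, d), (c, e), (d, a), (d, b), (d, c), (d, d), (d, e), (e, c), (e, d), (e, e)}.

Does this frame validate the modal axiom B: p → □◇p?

Yes

The schema B characterises exactly the symmetric frames.
Symmetric: yes — every pair in R has its reverse in R.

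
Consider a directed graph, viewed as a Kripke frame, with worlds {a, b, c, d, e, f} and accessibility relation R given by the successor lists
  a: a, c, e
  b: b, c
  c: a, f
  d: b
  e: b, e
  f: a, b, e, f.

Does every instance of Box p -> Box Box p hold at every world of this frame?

Axiom 4 corresponds to the accessibility relation being transitive.
Transitive: no — a R c and c R f, but not a R f.

No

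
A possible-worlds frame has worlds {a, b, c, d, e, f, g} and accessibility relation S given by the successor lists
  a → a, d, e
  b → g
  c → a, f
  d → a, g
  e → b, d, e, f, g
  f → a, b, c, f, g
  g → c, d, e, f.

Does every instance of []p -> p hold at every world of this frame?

No

Axiom T corresponds to the accessibility relation being reflexive.
Reflexive: no — b is not related to itself.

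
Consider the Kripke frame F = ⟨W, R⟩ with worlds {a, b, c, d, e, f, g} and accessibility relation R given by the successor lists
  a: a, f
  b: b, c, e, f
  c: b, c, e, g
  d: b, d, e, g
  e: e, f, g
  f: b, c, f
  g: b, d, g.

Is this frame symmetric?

Symmetric: no — a R f but not f R a.

No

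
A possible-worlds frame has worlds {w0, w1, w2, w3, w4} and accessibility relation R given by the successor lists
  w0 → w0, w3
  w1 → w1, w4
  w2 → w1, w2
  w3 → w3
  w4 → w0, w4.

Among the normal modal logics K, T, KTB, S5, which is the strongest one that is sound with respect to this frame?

T

Reflexive (axiom T): yes — every world is R-related to itself.
Symmetric (axiom B): no — w0 R w3 but not w3 R w0.
Euclidean (axiom 5): no — w0 R w3 and w0 R w0, but not w3 R w0.
So F validates K, T; KTB would additionally require R to be symmetric. The strongest is T.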